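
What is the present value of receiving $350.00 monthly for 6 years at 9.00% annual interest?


Present value of an ordinary annuity: PV = PMT × (1 − (1 + r)^(−n)) / r
Monthly rate r = 0.09/12 = 0.0075, n = 72
PV = $350.00 × (1 − (1 + 0.09/12)^(−72)) / (0.09/12)
PV = $350.00 × 55.476849
PV = $19,416.90

PV = PMT × (1-(1+r)^(-n))/r = $19,416.90


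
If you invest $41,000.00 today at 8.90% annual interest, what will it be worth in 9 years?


Future value formula: FV = PV × (1 + r)^t
FV = $41,000.00 × (1 + 0.089)^9
FV = $41,000.00 × 2.1540259
FV = $88,315.06

FV = PV × (1 + r)^t = $88,315.06


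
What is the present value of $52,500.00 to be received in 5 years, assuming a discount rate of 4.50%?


Present value formula: PV = FV / (1 + r)^t
PV = $52,500.00 / (1 + 0.045)^5
PV = $52,500.00 / 1.246182
PV = $42,128.68

PV = FV / (1 + r)^t = $42,128.68


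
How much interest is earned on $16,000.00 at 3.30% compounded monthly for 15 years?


Compound interest earned = final amount − principal.
A = P(1 + r/n)^(nt) = $16,000.00 × (1 + 0.033/12)^(12 × 15) = $26,230.15
Interest = A − P = $26,230.15 − $16,000.00 = $10,230.15

Interest = A - P = $10,230.15


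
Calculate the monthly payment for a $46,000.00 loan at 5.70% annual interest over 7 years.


Loan payment formula: PMT = PV × r / (1 − (1 + r)^(−n))
Monthly rate r = 0.057/12 = 0.00475, n = 84 months
Denominator: 1 − (1 + 0.057/12)^(−84) = 0.328375
PMT = $46,000.00 × (0.057/12) / 0.328375
PMT = $665.40 per month

PMT = PV × r / (1-(1+r)^(-n)) = $665.40/month


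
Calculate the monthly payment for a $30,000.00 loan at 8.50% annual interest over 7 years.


Loan payment formula: PMT = PV × r / (1 − (1 + r)^(−n))
Monthly rate r = 0.085/12 ≈ 0.00708333, n = 84 months
Denominator: 1 − (1 + 0.085/12)^(−84) = 0.447279
PMT = $30,000.00 × (0.085/12) / 0.447279
PMT = $475.09 per month

PMT = PV × r / (1-(1+r)^(-n)) = $475.09/month


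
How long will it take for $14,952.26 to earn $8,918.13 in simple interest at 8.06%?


Rearrange the simple interest formula for t:
I = P × r × t  ⇒  t = I / (P × r)
t = $8,918.13 / ($14,952.26 × 0.0806)
t = 7.4

t = I/(P×r) = 7.4 years


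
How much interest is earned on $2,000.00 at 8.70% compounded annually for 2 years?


Compound interest earned = final amount − principal.
A = P(1 + r/n)^(nt) = $2,000.00 × (1 + 0.087/1)^(1 × 2) = $2,363.14
Interest = A − P = $2,363.14 − $2,000.00 = $363.14

Interest = A - P = $363.14


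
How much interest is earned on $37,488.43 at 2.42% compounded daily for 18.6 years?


Compound interest earned = final amount − principal.
A = P(1 + r/n)^(nt) = $37,488.43 × (1 + 0.0242/365)^(365 × 18.6) = $58,799.74
Interest = A − P = $58,799.74 − $37,488.43 = $21,311.31

Interest = A - P = $21,311.31


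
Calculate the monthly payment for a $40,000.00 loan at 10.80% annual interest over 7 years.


Loan payment formula: PMT = PV × r / (1 − (1 + r)^(−n))
Monthly rate r = 0.108/12 = 0.009, n = 84 months
Denominator: 1 − (1 + 0.108/12)^(−84) = 0.528869
PMT = $40,000.00 × (0.108/12) / 0.528869
PMT = $680.70 per month

PMT = PV × r / (1-(1+r)^(-n)) = $680.70/month


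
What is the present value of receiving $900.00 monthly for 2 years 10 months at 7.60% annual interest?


Present value of an ordinary annuity: PV = PMT × (1 − (1 + r)^(−n)) / r
Monthly rate r = 0.076/12 ≈ 0.00633333, n = 34
PV = $900.00 × (1 − (1 + 0.076/12)^(−34)) / (0.076/12)
PV = $900.00 × 30.502058
PV = $27,451.85

PV = PMT × (1-(1+r)^(-n))/r = $27,451.85


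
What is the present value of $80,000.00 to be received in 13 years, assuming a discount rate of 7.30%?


Present value formula: PV = FV / (1 + r)^t
PV = $80,000.00 / (1 + 0.073)^13
PV = $80,000.00 / 2.4991734
PV = $32,010.58

PV = FV / (1 + r)^t = $32,010.58


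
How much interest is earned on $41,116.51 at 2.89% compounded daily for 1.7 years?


Compound interest earned = final amount − principal.
A = P(1 + r/n)^(nt) = $41,116.51 × (1 + 0.0289/365)^(365 × 1.7) = $43,186.93
Interest = A − P = $43,186.93 − $41,116.51 = $2,070.42

Interest = A - P = $2,070.42


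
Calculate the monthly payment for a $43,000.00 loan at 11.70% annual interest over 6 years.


Loan payment formula: PMT = PV × r / (1 − (1 + r)^(−n))
Monthly rate r = 0.117/12 = 0.00975, n = 72 months
Denominator: 1 − (1 + 0.117/12)^(−72) = 0.5027189
PMT = $43,000.00 × (0.117/12) / 0.5027189
PMT = $833.97 per month

PMT = PV × r / (1-(1+r)^(-n)) = $833.97/month


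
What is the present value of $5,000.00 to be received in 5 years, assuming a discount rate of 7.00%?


Present value formula: PV = FV / (1 + r)^t
PV = $5,000.00 / (1 + 0.07)^5
PV = $5,000.00 / 1.402552
PV = $3,564.93

PV = FV / (1 + r)^t = $3,564.93


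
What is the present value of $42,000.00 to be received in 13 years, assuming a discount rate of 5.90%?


Present value formula: PV = FV / (1 + r)^t
PV = $42,000.00 / (1 + 0.059)^13
PV = $42,000.00 / 2.106917
PV = $19,934.34

PV = FV / (1 + r)^t = $19,934.34


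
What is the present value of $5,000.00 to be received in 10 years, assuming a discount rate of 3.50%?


Present value formula: PV = FV / (1 + r)^t
PV = $5,000.00 / (1 + 0.035)^10
PV = $5,000.00 / 1.410599
PV = $3,544.59

PV = FV / (1 + r)^t = $3,544.59


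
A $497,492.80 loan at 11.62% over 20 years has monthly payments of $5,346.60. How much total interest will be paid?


Total paid over the life of the loan = PMT × n.
Total paid = $5,346.60 × 240 = $1,283,184.00
Total interest = total paid − principal = $1,283,184.00 − $497,492.80 = $785,691.20

Total interest = (PMT × n) - PV = $785,691.20


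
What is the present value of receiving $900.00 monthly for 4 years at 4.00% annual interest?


Present value of an ordinary annuity: PV = PMT × (1 − (1 + r)^(−n)) / r
Monthly rate r = 0.04/12 ≈ 0.00333333, n = 48
PV = $900.00 × (1 − (1 + 0.04/12)^(−48)) / (0.04/12)
PV = $900.00 × 44.288834
PV = $39,859.95

PV = PMT × (1-(1+r)^(-n))/r = $39,859.95


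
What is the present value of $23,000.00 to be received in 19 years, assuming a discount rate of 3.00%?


Present value formula: PV = FV / (1 + r)^t
PV = $23,000.00 / (1 + 0.03)^19
PV = $23,000.00 / 1.753506
PV = $13,116.58

PV = FV / (1 + r)^t = $13,116.58


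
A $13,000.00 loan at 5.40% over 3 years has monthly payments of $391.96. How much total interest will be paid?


Total paid over the life of the loan = PMT × n.
Total paid = $391.96 × 36 = $14,110.56
Total interest = total paid − principal = $14,110.56 − $13,000.00 = $1,110.56

Total interest = (PMT × n) - PV = $1,110.56


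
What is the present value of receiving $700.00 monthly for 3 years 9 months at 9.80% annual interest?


Present value of an ordinary annuity: PV = PMT × (1 − (1 + r)^(−n)) / r
Monthly rate r = 0.098/12 ≈ 0.00816667, n = 45
PV = $700.00 × (1 − (1 + 0.098/12)^(−45)) / (0.098/12)
PV = $700.00 × 37.530906
PV = $26,271.63

PV = PMT × (1-(1+r)^(-n))/r = $26,271.63


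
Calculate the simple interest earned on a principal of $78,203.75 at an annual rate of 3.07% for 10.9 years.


Simple interest formula: I = P × r × t
I = $78,203.75 × 0.0307 × 10.9
I = $26,169.32

I = P × r × t = $26,169.32


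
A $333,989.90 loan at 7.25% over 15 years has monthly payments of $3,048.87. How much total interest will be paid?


Total paid over the life of the loan = PMT × n.
Total paid = $3,048.87 × 180 = $548,796.60
Total interest = total paid − principal = $548,796.60 − $333,989.90 = $214,806.70

Total interest = (PMT × n) - PV = $214,806.70


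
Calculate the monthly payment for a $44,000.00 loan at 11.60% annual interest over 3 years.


Loan payment formula: PMT = PV × r / (1 − (1 + r)^(−n))
Monthly rate r = 0.116/12 ≈ 0.00966667, n = 36 months
Denominator: 1 − (1 + 0.116/12)^(−36) = 0.292720
PMT = $44,000.00 × (0.116/12) / 0.292720
PMT = $1,453.04 per month

PMT = PV × r / (1-(1+r)^(-n)) = $1,453.04/month


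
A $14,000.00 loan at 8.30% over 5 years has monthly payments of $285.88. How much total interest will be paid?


Total paid over the life of the loan = PMT × n.
Total paid = $285.88 × 60 = $17,152.80
Total interest = total paid − principal = $17,152.80 − $14,000.00 = $3,152.80

Total interest = (PMT × n) - PV = $3,152.80


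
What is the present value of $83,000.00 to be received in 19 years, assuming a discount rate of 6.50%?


Present value formula: PV = FV / (1 + r)^t
PV = $83,000.00 / (1 + 0.065)^19
PV = $83,000.00 / 3.308587
PV = $25,086.24

PV = FV / (1 + r)^t = $25,086.24


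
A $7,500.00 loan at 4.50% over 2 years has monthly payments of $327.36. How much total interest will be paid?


Total paid over the life of the loan = PMT × n.
Total paid = $327.36 × 24 = $7,856.64
Total interest = total paid − principal = $7,856.64 − $7,500.00 = $356.64

Total interest = (PMT × n) - PV = $356.64


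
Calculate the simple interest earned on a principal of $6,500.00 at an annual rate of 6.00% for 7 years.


Simple interest formula: I = P × r × t
I = $6,500.00 × 0.06 × 7
I = $2,730.00

I = P × r × t = $2,730.00


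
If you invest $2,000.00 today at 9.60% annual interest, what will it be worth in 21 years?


Future value formula: FV = PV × (1 + r)^t
FV = $2,000.00 × (1 + 0.096)^21
FV = $2,000.00 × 6.855224
FV = $13,710.45

FV = PV × (1 + r)^t = $13,710.45


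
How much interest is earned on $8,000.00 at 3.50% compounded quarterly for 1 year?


Compound interest earned = final amount − principal.
A = P(1 + r/n)^(nt) = $8,000.00 × (1 + 0.035/4)^(4 × 1) = $8,283.70
Interest = A − P = $8,283.70 − $8,000.00 = $283.70

Interest = A - P = $283.70


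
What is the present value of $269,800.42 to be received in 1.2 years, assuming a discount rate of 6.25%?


Present value formula: PV = FV / (1 + r)^t
PV = $269,800.42 / (1 + 0.0625)^1.2
PV = $269,800.42 / 1.07546115
PV = $250,869.52

PV = FV / (1 + r)^t = $250,869.52


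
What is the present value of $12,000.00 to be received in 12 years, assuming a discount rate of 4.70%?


Present value formula: PV = FV / (1 + r)^t
PV = $12,000.00 / (1 + 0.047)^12
PV = $12,000.00 / 1.735243
PV = $6,915.46

PV = FV / (1 + r)^t = $6,915.46


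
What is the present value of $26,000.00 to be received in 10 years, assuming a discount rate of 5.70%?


Present value formula: PV = FV / (1 + r)^t
PV = $26,000.00 / (1 + 0.057)^10
PV = $26,000.00 / 1.740804
PV = $14,935.63

PV = FV / (1 + r)^t = $14,935.63


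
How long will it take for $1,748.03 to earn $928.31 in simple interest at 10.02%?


Rearrange the simple interest formula for t:
I = P × r × t  ⇒  t = I / (P × r)
t = $928.31 / ($1,748.03 × 0.1002)
t = 5.3

t = I/(P×r) = 5.3 years


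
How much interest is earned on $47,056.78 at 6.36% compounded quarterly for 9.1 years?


Compound interest earned = final amount − principal.
A = P(1 + r/n)^(nt) = $47,056.78 × (1 + 0.0636/4)^(4 × 9.1) = $83,559.76
Interest = A − P = $83,559.76 − $47,056.78 = $36,502.98

Interest = A - P = $36,502.98


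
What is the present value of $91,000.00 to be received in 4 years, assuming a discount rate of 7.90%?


Present value formula: PV = FV / (1 + r)^t
PV = $91,000.00 / (1 + 0.079)^4
PV = $91,000.00 / 1.3554571
PV = $67,136.02

PV = FV / (1 + r)^t = $67,136.02


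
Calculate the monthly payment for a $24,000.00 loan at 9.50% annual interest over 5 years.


Loan payment formula: PMT = PV × r / (1 − (1 + r)^(−n))
Monthly rate r = 0.095/12 ≈ 0.00791667, n = 60 months
Denominator: 1 − (1 + 0.095/12)^(−60) = 0.376951
PMT = $24,000.00 × (0.095/12) / 0.376951
PMT = $504.04 per month

PMT = PV × r / (1-(1+r)^(-n)) = $504.04/month


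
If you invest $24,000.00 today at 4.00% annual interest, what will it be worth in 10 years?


Future value formula: FV = PV × (1 + r)^t
FV = $24,000.00 × (1 + 0.04)^10
FV = $24,000.00 × 1.480244
FV = $35,525.86

FV = PV × (1 + r)^t = $35,525.86


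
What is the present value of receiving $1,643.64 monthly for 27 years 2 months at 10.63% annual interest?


Present value of an ordinary annuity: PV = PMT × (1 − (1 + r)^(−n)) / r
Monthly rate r = 0.1063/12 ≈ 0.00885833, n = 326
PV = $1,643.64 × (1 − (1 + 0.1063/12)^(−326)) / (0.1063/12)
PV = $1,643.64 × 106.519988
PV = $175,080.51

PV = PMT × (1-(1+r)^(-n))/r = $175,080.51


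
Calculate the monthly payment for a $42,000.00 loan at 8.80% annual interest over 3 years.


Loan payment formula: PMT = PV × r / (1 − (1 + r)^(−n))
Monthly rate r = 0.088/12 ≈ 0.00733333, n = 36 months
Denominator: 1 − (1 + 0.088/12)^(−36) = 0.231286
PMT = $42,000.00 × (0.088/12) / 0.231286
PMT = $1,331.68 per month

PMT = PV × r / (1-(1+r)^(-n)) = $1,331.68/month


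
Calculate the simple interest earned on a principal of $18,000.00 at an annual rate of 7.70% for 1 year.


Simple interest formula: I = P × r × t
I = $18,000.00 × 0.077 × 1
I = $1,386.00

I = P × r × t = $1,386.00


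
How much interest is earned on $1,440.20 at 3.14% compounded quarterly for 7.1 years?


Compound interest earned = final amount − principal.
A = P(1 + r/n)^(nt) = $1,440.20 × (1 + 0.0314/4)^(4 × 7.1) = $1,798.32
Interest = A − P = $1,798.32 − $1,440.20 = $358.12

Interest = A - P = $358.12


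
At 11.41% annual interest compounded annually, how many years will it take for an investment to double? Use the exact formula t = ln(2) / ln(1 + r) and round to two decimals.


Doubling condition: (1 + r)^t = 2
Take ln of both sides: t × ln(1 + r) = ln(2)
t = ln(2) / ln(1 + r)
t = 0.693147 / 0.108047
t = 6.42

t = ln(2) / ln(1 + r) = 6.42 years


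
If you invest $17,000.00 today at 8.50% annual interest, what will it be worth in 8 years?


Future value formula: FV = PV × (1 + r)^t
FV = $17,000.00 × (1 + 0.085)^8
FV = $17,000.00 × 1.920604
FV = $32,650.27

FV = PV × (1 + r)^t = $32,650.27


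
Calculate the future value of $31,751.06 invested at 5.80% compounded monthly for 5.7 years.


Compound interest formula: A = P(1 + r/n)^(nt)
A = $31,751.06 × (1 + 0.058/12)^(12 × 5.7)
Growth factor: (1 + 0.058/12)^68.4 = 1.390695
A = $31,751.06 × 1.390695
A = $44,156.04

A = P(1 + r/n)^(nt) = $44,156.04


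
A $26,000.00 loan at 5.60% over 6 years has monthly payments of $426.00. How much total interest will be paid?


Total paid over the life of the loan = PMT × n.
Total paid = $426.00 × 72 = $30,672.00
Total interest = total paid − principal = $30,672.00 − $26,000.00 = $4,672.00

Total interest = (PMT × n) - PV = $4,672.00


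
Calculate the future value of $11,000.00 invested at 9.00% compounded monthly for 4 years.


Compound interest formula: A = P(1 + r/n)^(nt)
A = $11,000.00 × (1 + 0.09/12)^(12 × 4)
Growth factor: (1 + 0.09/12)^48 = 1.4314053
A = $11,000.00 × 1.4314053
A = $15,745.46

A = P(1 + r/n)^(nt) = $15,745.46


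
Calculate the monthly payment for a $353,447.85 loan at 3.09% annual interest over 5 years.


Loan payment formula: PMT = PV × r / (1 − (1 + r)^(−n))
Monthly rate r = 0.0309/12 = 0.002575, n = 60 months
Denominator: 1 − (1 + 0.0309/12)^(−60) = 0.1429863
PMT = $353,447.85 × (0.0309/12) / 0.1429863
PMT = $6,365.14 per month

PMT = PV × r / (1-(1+r)^(-n)) = $6,365.14/month


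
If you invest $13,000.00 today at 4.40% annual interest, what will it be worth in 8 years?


Future value formula: FV = PV × (1 + r)^t
FV = $13,000.00 × (1 + 0.044)^8
FV = $13,000.00 × 1.411250
FV = $18,346.25

FV = PV × (1 + r)^t = $18,346.25


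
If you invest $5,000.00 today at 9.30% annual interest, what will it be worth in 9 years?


Future value formula: FV = PV × (1 + r)^t
FV = $5,000.00 × (1 + 0.093)^9
FV = $5,000.00 × 2.2262886
FV = $11,131.44

FV = PV × (1 + r)^t = $11,131.44


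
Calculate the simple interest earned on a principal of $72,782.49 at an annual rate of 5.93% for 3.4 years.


Simple interest formula: I = P × r × t
I = $72,782.49 × 0.0593 × 3.4
I = $14,674.41

I = P × r × t = $14,674.41


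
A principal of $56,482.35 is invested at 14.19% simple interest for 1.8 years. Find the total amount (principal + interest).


Total amount formula: A = P(1 + rt) = P + P·r·t
Interest: I = P × r × t = $56,482.35 × 0.1419 × 1.8 = $14,426.72
A = P + I = $56,482.35 + $14,426.72 = $70,909.07

A = P + I = P(1 + rt) = $70,909.07


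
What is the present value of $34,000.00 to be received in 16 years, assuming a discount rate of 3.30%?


Present value formula: PV = FV / (1 + r)^t
PV = $34,000.00 / (1 + 0.033)^16
PV = $34,000.00 / 1.681145
PV = $20,224.31

PV = FV / (1 + r)^t = $20,224.31


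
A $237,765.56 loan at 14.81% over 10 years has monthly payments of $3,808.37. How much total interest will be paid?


Total paid over the life of the loan = PMT × n.
Total paid = $3,808.37 × 120 = $457,004.40
Total interest = total paid − principal = $457,004.40 − $237,765.56 = $219,238.84

Total interest = (PMT × n) - PV = $219,238.84


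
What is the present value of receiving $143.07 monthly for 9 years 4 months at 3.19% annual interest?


Present value of an ordinary annuity: PV = PMT × (1 − (1 + r)^(−n)) / r
Monthly rate r = 0.0319/12 ≈ 0.00265833, n = 112
PV = $143.07 × (1 − (1 + 0.0319/12)^(−112)) / (0.0319/12)
PV = $143.07 × 96.755102
PV = $13,842.75

PV = PMT × (1-(1+r)^(-n))/r = $13,842.75


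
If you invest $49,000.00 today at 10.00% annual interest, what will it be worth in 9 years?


Future value formula: FV = PV × (1 + r)^t
FV = $49,000.00 × (1 + 0.1)^9
FV = $49,000.00 × 2.3579477
FV = $115,539.44

FV = PV × (1 + r)^t = $115,539.44


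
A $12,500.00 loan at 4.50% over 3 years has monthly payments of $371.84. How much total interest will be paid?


Total paid over the life of the loan = PMT × n.
Total paid = $371.84 × 36 = $13,386.24
Total interest = total paid − principal = $13,386.24 − $12,500.00 = $886.24

Total interest = (PMT × n) - PV = $886.24


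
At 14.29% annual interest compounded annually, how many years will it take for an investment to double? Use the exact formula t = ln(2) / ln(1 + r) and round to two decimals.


Doubling condition: (1 + r)^t = 2
Take ln of both sides: t × ln(1 + r) = ln(2)
t = ln(2) / ln(1 + r)
t = 0.693147 / 0.133569
t = 5.19

t = ln(2) / ln(1 + r) = 5.19 years


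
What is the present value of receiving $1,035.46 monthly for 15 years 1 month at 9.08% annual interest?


Present value of an ordinary annuity: PV = PMT × (1 − (1 + r)^(−n)) / r
Monthly rate r = 0.0908/12 ≈ 0.00756667, n = 181
PV = $1,035.46 × (1 − (1 + 0.0908/12)^(−181)) / (0.0908/12)
PV = $1,035.46 × 98.387960
PV = $101,876.80

PV = PMT × (1-(1+r)^(-n))/r = $101,876.80


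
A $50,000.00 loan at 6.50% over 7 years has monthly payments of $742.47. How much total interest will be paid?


Total paid over the life of the loan = PMT × n.
Total paid = $742.47 × 84 = $62,367.48
Total interest = total paid − principal = $62,367.48 − $50,000.00 = $12,367.48

Total interest = (PMT × n) - PV = $12,367.48


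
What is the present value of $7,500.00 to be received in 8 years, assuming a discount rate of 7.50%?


Present value formula: PV = FV / (1 + r)^t
PV = $7,500.00 / (1 + 0.075)^8
PV = $7,500.00 / 1.783478
PV = $4,205.27

PV = FV / (1 + r)^t = $4,205.27


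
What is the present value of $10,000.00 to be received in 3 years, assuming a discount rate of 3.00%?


Present value formula: PV = FV / (1 + r)^t
PV = $10,000.00 / (1 + 0.03)^3
PV = $10,000.00 / 1.092727
PV = $9,151.42

PV = FV / (1 + r)^t = $9,151.42


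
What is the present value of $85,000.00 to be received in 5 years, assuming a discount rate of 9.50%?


Present value formula: PV = FV / (1 + r)^t
PV = $85,000.00 / (1 + 0.095)^5
PV = $85,000.00 / 1.5742387
PV = $53,994.35

PV = FV / (1 + r)^t = $53,994.35


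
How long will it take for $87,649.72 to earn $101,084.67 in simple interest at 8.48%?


Rearrange the simple interest formula for t:
I = P × r × t  ⇒  t = I / (P × r)
t = $101,084.67 / ($87,649.72 × 0.0848)
t = 13.6

t = I/(P×r) = 13.6 years


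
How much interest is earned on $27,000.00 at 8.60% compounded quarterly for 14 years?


Compound interest earned = final amount − principal.
A = P(1 + r/n)^(nt) = $27,000.00 × (1 + 0.086/4)^(4 × 14) = $88,861.27
Interest = A − P = $88,861.27 − $27,000.00 = $61,861.27

Interest = A - P = $61,861.27


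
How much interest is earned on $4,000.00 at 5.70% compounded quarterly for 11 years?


Compound interest earned = final amount − principal.
A = P(1 + r/n)^(nt) = $4,000.00 × (1 + 0.057/4)^(4 × 11) = $7,454.88
Interest = A − P = $7,454.88 − $4,000.00 = $3,454.88

Interest = A - P = $3,454.88


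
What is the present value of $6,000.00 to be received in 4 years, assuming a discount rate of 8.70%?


Present value formula: PV = FV / (1 + r)^t
PV = $6,000.00 / (1 + 0.087)^4
PV = $6,000.00 / 1.396105
PV = $4,297.67

PV = FV / (1 + r)^t = $4,297.67


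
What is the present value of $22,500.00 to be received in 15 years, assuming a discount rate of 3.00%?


Present value formula: PV = FV / (1 + r)^t
PV = $22,500.00 / (1 + 0.03)^15
PV = $22,500.00 / 1.5579674
PV = $14,441.89

PV = FV / (1 + r)^t = $14,441.89


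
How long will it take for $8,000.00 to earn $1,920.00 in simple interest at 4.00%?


Rearrange the simple interest formula for t:
I = P × r × t  ⇒  t = I / (P × r)
t = $1,920.00 / ($8,000.00 × 0.04)
t = 6

t = I/(P×r) = 6 years


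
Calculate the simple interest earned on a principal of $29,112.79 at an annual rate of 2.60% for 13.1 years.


Simple interest formula: I = P × r × t
I = $29,112.79 × 0.026 × 13.1
I = $9,915.82

I = P × r × t = $9,915.82


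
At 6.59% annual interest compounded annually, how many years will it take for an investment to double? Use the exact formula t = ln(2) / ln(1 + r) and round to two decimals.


Doubling condition: (1 + r)^t = 2
Take ln of both sides: t × ln(1 + r) = ln(2)
t = ln(2) / ln(1 + r)
t = 0.693147 / 0.063820
t = 10.86

t = ln(2) / ln(1 + r) = 10.86 years


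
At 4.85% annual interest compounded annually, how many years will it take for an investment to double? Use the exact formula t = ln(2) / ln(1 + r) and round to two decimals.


Doubling condition: (1 + r)^t = 2
Take ln of both sides: t × ln(1 + r) = ln(2)
t = ln(2) / ln(1 + r)
t = 0.693147 / 0.047361
t = 14.64

t = ln(2) / ln(1 + r) = 14.64 years


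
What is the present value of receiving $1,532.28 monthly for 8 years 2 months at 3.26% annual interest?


Present value of an ordinary annuity: PV = PMT × (1 − (1 + r)^(−n)) / r
Monthly rate r = 0.0326/12 ≈ 0.00271667, n = 98
PV = $1,532.28 × (1 − (1 + 0.0326/12)^(−98)) / (0.0326/12)
PV = $1,532.28 × 85.937313
PV = $131,680.03

PV = PMT × (1-(1+r)^(-n))/r = $131,680.03


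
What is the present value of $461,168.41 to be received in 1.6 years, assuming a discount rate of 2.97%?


Present value formula: PV = FV / (1 + r)^t
PV = $461,168.41 / (1 + 0.0297)^1.6
PV = $461,168.41 / 1.04794174
PV = $440,070.66

PV = FV / (1 + r)^t = $440,070.66


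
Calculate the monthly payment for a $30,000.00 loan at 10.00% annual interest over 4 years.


Loan payment formula: PMT = PV × r / (1 − (1 + r)^(−n))
Monthly rate r = 0.1/12 ≈ 0.00833333, n = 48 months
Denominator: 1 − (1 + 0.1/12)^(−48) = 0.328568
PMT = $30,000.00 × (0.1/12) / 0.328568
PMT = $760.88 per month

PMT = PV × r / (1-(1+r)^(-n)) = $760.88/month


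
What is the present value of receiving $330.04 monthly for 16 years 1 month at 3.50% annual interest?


Present value of an ordinary annuity: PV = PMT × (1 − (1 + r)^(−n)) / r
Monthly rate r = 0.035/12 ≈ 0.00291667, n = 193
PV = $330.04 × (1 − (1 + 0.035/12)^(−193)) / (0.035/12)
PV = $330.04 × 147.424354
PV = $48,655.93

PV = PMT × (1-(1+r)^(-n))/r = $48,655.93


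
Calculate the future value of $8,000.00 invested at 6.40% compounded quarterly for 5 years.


Compound interest formula: A = P(1 + r/n)^(nt)
A = $8,000.00 × (1 + 0.064/4)^(4 × 5)
Growth factor: (1 + 0.064/4)^20 = 1.373644
A = $8,000.00 × 1.373644
A = $10,989.15

A = P(1 + r/n)^(nt) = $10,989.15


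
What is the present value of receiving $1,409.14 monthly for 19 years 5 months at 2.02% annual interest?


Present value of an ordinary annuity: PV = PMT × (1 − (1 + r)^(−n)) / r
Monthly rate r = 0.0202/12 ≈ 0.00168333, n = 233
PV = $1,409.14 × (1 − (1 + 0.0202/12)^(−233)) / (0.0202/12)
PV = $1,409.14 × 192.605628
PV = $271,408.29

PV = PMT × (1-(1+r)^(-n))/r = $271,408.29


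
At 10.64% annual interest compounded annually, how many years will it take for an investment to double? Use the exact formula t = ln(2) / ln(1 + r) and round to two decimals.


Doubling condition: (1 + r)^t = 2
Take ln of both sides: t × ln(1 + r) = ln(2)
t = ln(2) / ln(1 + r)
t = 0.693147 / 0.101112
t = 6.86

t = ln(2) / ln(1 + r) = 6.86 years


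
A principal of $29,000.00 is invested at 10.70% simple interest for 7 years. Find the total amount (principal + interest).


Total amount formula: A = P(1 + rt) = P + P·r·t
Interest: I = P × r × t = $29,000.00 × 0.107 × 7 = $21,721.00
A = P + I = $29,000.00 + $21,721.00 = $50,721.00

A = P + I = P(1 + rt) = $50,721.00


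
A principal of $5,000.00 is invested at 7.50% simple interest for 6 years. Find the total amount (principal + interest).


Total amount formula: A = P(1 + rt) = P + P·r·t
Interest: I = P × r × t = $5,000.00 × 0.075 × 6 = $2,250.00
A = P + I = $5,000.00 + $2,250.00 = $7,250.00

A = P + I = P(1 + rt) = $7,250.00


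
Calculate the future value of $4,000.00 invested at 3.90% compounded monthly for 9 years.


Compound interest formula: A = P(1 + r/n)^(nt)
A = $4,000.00 × (1 + 0.039/12)^(12 × 9)
Growth factor: (1 + 0.039/12)^108 = 1.419679
A = $4,000.00 × 1.419679
A = $5,678.72

A = P(1 + r/n)^(nt) = $5,678.72


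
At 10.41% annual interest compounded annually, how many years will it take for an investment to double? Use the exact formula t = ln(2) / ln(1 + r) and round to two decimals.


Doubling condition: (1 + r)^t = 2
Take ln of both sides: t × ln(1 + r) = ln(2)
t = ln(2) / ln(1 + r)
t = 0.693147 / 0.099031
t = 7.00

t = ln(2) / ln(1 + r) = 7.00 years


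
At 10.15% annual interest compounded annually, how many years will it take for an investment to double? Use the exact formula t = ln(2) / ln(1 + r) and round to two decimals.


Doubling condition: (1 + r)^t = 2
Take ln of both sides: t × ln(1 + r) = ln(2)
t = ln(2) / ln(1 + r)
t = 0.693147 / 0.096673
t = 7.17

t = ln(2) / ln(1 + r) = 7.17 years


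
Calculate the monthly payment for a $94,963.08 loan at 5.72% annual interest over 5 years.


Loan payment formula: PMT = PV × r / (1 − (1 + r)^(−n))
Monthly rate r = 0.0572/12 ≈ 0.00476667, n = 60 months
Denominator: 1 − (1 + 0.0572/12)^(−60) = 0.248227
PMT = $94,963.08 × (0.0572/12) / 0.248227
PMT = $1,823.56 per month

PMT = PV × r / (1-(1+r)^(-n)) = $1,823.56/month


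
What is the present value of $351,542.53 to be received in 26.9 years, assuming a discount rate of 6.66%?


Present value formula: PV = FV / (1 + r)^t
PV = $351,542.53 / (1 + 0.0666)^26.9
PV = $351,542.53 / 5.665555
PV = $62,049.09

PV = FV / (1 + r)^t = $62,049.09


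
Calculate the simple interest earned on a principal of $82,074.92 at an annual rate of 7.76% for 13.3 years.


Simple interest formula: I = P × r × t
I = $82,074.92 × 0.0776 × 13.3
I = $84,707.88

I = P × r × t = $84,707.88


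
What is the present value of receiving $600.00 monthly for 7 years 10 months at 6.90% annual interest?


Present value of an ordinary annuity: PV = PMT × (1 − (1 + r)^(−n)) / r
Monthly rate r = 0.069/12 = 0.00575, n = 94
PV = $600.00 × (1 − (1 + 0.069/12)^(−94)) / (0.069/12)
PV = $600.00 × 72.459253
PV = $43,475.55

PV = PMT × (1-(1+r)^(-n))/r = $43,475.55


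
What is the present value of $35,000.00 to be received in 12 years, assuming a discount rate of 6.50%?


Present value formula: PV = FV / (1 + r)^t
PV = $35,000.00 / (1 + 0.065)^12
PV = $35,000.00 / 2.129096
PV = $16,438.90

PV = FV / (1 + r)^t = $16,438.90


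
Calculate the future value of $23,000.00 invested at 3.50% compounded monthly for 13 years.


Compound interest formula: A = P(1 + r/n)^(nt)
A = $23,000.00 × (1 + 0.035/12)^(12 × 13)
Growth factor: (1 + 0.035/12)^156 = 1.575130
A = $23,000.00 × 1.575130
A = $36,227.99

A = P(1 + r/n)^(nt) = $36,227.99


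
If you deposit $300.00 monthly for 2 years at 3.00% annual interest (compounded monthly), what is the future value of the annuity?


Future value of an ordinary annuity: FV = PMT × ((1 + r)^n − 1) / r
Monthly rate r = 0.03/12 = 0.0025, n = 24
FV = $300.00 × ((1 + 0.03/12)^24 − 1) / (0.03/12)
FV = $300.00 × 24.702818
FV = $7,410.85

FV = PMT × ((1+r)^n - 1)/r = $7,410.85


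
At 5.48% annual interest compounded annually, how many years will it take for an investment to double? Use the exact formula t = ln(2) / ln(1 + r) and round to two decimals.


Doubling condition: (1 + r)^t = 2
Take ln of both sides: t × ln(1 + r) = ln(2)
t = ln(2) / ln(1 + r)
t = 0.693147 / 0.053351
t = 12.99

t = ln(2) / ln(1 + r) = 12.99 years


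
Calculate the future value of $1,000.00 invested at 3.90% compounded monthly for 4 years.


Compound interest formula: A = P(1 + r/n)^(nt)
A = $1,000.00 × (1 + 0.039/12)^(12 × 4)
Growth factor: (1 + 0.039/12)^48 = 1.168531
A = $1,000.00 × 1.168531
A = $1,168.53

A = P(1 + r/n)^(nt) = $1,168.53


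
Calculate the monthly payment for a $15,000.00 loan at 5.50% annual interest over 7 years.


Loan payment formula: PMT = PV × r / (1 − (1 + r)^(−n))
Monthly rate r = 0.055/12 ≈ 0.00458333, n = 84 months
Denominator: 1 − (1 + 0.055/12)^(−84) = 0.318951
PMT = $15,000.00 × (0.055/12) / 0.318951
PMT = $215.55 per month

PMT = PV × r / (1-(1+r)^(-n)) = $215.55/month


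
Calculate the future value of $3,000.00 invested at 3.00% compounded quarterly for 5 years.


Compound interest formula: A = P(1 + r/n)^(nt)
A = $3,000.00 × (1 + 0.03/4)^(4 × 5)
Growth factor: (1 + 0.03/4)^20 = 1.161184
A = $3,000.00 × 1.161184
A = $3,483.55

A = P(1 + r/n)^(nt) = $3,483.55


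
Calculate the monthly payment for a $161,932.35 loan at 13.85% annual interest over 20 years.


Loan payment formula: PMT = PV × r / (1 − (1 + r)^(−n))
Monthly rate r = 0.1385/12 ≈ 0.01154167, n = 240 months
Denominator: 1 − (1 + 0.1385/12)^(−240) = 0.936336
PMT = $161,932.35 × (0.1385/12) / 0.936336
PMT = $1,996.05 per month

PMT = PV × r / (1-(1+r)^(-n)) = $1,996.05/month


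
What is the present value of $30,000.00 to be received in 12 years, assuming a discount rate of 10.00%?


Present value formula: PV = FV / (1 + r)^t
PV = $30,000.00 / (1 + 0.1)^12
PV = $30,000.00 / 3.1384284
PV = $9,558.92

PV = FV / (1 + r)^t = $9,558.92


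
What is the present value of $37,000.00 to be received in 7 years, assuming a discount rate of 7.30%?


Present value formula: PV = FV / (1 + r)^t
PV = $37,000.00 / (1 + 0.073)^7
PV = $37,000.00 / 1.637563
PV = $22,594.55

PV = FV / (1 + r)^t = $22,594.55


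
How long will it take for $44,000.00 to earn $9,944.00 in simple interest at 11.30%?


Rearrange the simple interest formula for t:
I = P × r × t  ⇒  t = I / (P × r)
t = $9,944.00 / ($44,000.00 × 0.113)
t = 2

t = I/(P×r) = 2 years


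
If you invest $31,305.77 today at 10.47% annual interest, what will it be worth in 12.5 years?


Future value formula: FV = PV × (1 + r)^t
FV = $31,305.77 × (1 + 0.1047)^12.5
FV = $31,305.77 × 3.4717978
FV = $108,687.30

FV = PV × (1 + r)^t = $108,687.30


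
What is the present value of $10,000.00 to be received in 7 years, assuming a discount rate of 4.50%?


Present value formula: PV = FV / (1 + r)^t
PV = $10,000.00 / (1 + 0.045)^7
PV = $10,000.00 / 1.360862
PV = $7,348.28

PV = FV / (1 + r)^t = $7,348.28


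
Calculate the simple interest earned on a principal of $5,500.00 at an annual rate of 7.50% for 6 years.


Simple interest formula: I = P × r × t
I = $5,500.00 × 0.075 × 6
I = $2,475.00

I = P × r × t = $2,475.00


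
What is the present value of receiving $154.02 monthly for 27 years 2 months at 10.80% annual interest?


Present value of an ordinary annuity: PV = PMT × (1 − (1 + r)^(−n)) / r
Monthly rate r = 0.108/12 = 0.009, n = 326
PV = $154.02 × (1 − (1 + 0.108/12)^(−326)) / (0.108/12)
PV = $154.02 × 105.123725
PV = $16,191.16

PV = PMT × (1-(1+r)^(-n))/r = $16,191.16


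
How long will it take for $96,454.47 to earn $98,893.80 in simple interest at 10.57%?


Rearrange the simple interest formula for t:
I = P × r × t  ⇒  t = I / (P × r)
t = $98,893.80 / ($96,454.47 × 0.1057)
t = 9.7

t = I/(P×r) = 9.7 years


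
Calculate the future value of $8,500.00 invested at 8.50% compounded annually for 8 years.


Compound interest formula: A = P(1 + r/n)^(nt)
A = $8,500.00 × (1 + 0.085/1)^(1 × 8)
Growth factor: (1 + 0.085/1)^8 = 1.9206043
A = $8,500.00 × 1.9206043
A = $16,325.14

A = P(1 + r/n)^(nt) = $16,325.14


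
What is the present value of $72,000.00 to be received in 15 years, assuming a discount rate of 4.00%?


Present value formula: PV = FV / (1 + r)^t
PV = $72,000.00 / (1 + 0.04)^15
PV = $72,000.00 / 1.8009435
PV = $39,979.04

PV = FV / (1 + r)^t = $39,979.04


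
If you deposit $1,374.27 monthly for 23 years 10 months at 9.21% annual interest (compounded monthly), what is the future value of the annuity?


Future value of an ordinary annuity: FV = PMT × ((1 + r)^n − 1) / r
Monthly rate r = 0.0921/12 = 0.007675, n = 286
FV = $1,374.27 × ((1 + 0.0921/12)^286 − 1) / (0.0921/12)
FV = $1,374.27 × 1030.032905
FV = $1,415,543.32

FV = PMT × ((1+r)^n - 1)/r = $1,415,543.32


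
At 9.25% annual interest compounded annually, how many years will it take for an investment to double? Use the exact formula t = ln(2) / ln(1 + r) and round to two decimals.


Doubling condition: (1 + r)^t = 2
Take ln of both sides: t × ln(1 + r) = ln(2)
t = ln(2) / ln(1 + r)
t = 0.693147 / 0.088469
t = 7.83

t = ln(2) / ln(1 + r) = 7.83 years


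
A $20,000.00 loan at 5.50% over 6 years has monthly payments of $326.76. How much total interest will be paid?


Total paid over the life of the loan = PMT × n.
Total paid = $326.76 × 72 = $23,526.72
Total interest = total paid − principal = $23,526.72 − $20,000.00 = $3,526.72

Total interest = (PMT × n) - PV = $3,526.72


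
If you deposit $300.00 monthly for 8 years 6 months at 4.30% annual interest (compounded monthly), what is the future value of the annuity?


Future value of an ordinary annuity: FV = PMT × ((1 + r)^n − 1) / r
Monthly rate r = 0.043/12 ≈ 0.00358333, n = 102
FV = $300.00 × ((1 + 0.043/12)^102 − 1) / (0.043/12)
FV = $300.00 × 122.872522
FV = $36,861.76

FV = PMT × ((1+r)^n - 1)/r = $36,861.76


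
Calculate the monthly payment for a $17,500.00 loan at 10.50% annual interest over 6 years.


Loan payment formula: PMT = PV × r / (1 − (1 + r)^(−n))
Monthly rate r = 0.105/12 = 0.00875, n = 72 months
Denominator: 1 − (1 + 0.105/12)^(−72) = 0.465947
PMT = $17,500.00 × (0.105/12) / 0.465947
PMT = $328.63 per month

PMT = PV × r / (1-(1+r)^(-n)) = $328.63/month


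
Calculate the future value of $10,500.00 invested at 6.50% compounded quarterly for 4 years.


Compound interest formula: A = P(1 + r/n)^(nt)
A = $10,500.00 × (1 + 0.065/4)^(4 × 4)
Growth factor: (1 + 0.065/4)^16 = 1.2942225
A = $10,500.00 × 1.2942225
A = $13,589.34

A = P(1 + r/n)^(nt) = $13,589.34


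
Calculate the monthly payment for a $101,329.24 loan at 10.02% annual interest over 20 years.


Loan payment formula: PMT = PV × r / (1 − (1 + r)^(−n))
Monthly rate r = 0.1002/12 = 0.00835, n = 240 months
Denominator: 1 − (1 + 0.1002/12)^(−240) = 0.864079
PMT = $101,329.24 × (0.1002/12) / 0.864079
PMT = $979.19 per month

PMT = PV × r / (1-(1+r)^(-n)) = $979.19/month


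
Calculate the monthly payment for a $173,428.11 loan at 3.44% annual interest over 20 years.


Loan payment formula: PMT = PV × r / (1 − (1 + r)^(−n))
Monthly rate r = 0.0344/12 ≈ 0.00286667, n = 240 months
Denominator: 1 − (1 + 0.0344/12)^(−240) = 0.496925
PMT = $173,428.11 × (0.0344/12) / 0.496925
PMT = $1,000.47 per month

PMT = PV × r / (1-(1+r)^(-n)) = $1,000.47/month


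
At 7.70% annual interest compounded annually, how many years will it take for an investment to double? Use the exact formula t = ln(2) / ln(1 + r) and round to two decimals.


Doubling condition: (1 + r)^t = 2
Take ln of both sides: t × ln(1 + r) = ln(2)
t = ln(2) / ln(1 + r)
t = 0.693147 / 0.074179
t = 9.34

t = ln(2) / ln(1 + r) = 9.34 years


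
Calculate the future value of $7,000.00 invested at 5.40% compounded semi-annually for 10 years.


Compound interest formula: A = P(1 + r/n)^(nt)
A = $7,000.00 × (1 + 0.054/2)^(2 × 10)
Growth factor: (1 + 0.054/2)^20 = 1.703762
A = $7,000.00 × 1.703762
A = $11,926.33

A = P(1 + r/n)^(nt) = $11,926.33


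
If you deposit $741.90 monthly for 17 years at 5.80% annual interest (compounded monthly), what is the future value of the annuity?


Future value of an ordinary annuity: FV = PMT × ((1 + r)^n − 1) / r
Monthly rate r = 0.058/12 ≈ 0.00483333, n = 204
FV = $741.90 × ((1 + 0.058/12)^204 − 1) / (0.058/12)
FV = $741.90 × 346.372124
FV = $256,973.48

FV = PMT × ((1+r)^n - 1)/r = $256,973.48


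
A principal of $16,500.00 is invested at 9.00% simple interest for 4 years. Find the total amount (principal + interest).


Total amount formula: A = P(1 + rt) = P + P·r·t
Interest: I = P × r × t = $16,500.00 × 0.09 × 4 = $5,940.00
A = P + I = $16,500.00 + $5,940.00 = $22,440.00

A = P + I = P(1 + rt) = $22,440.00


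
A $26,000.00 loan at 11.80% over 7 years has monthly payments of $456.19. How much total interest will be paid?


Total paid over the life of the loan = PMT × n.
Total paid = $456.19 × 84 = $38,319.96
Total interest = total paid − principal = $38,319.96 − $26,000.00 = $12,319.96

Total interest = (PMT × n) - PV = $12,319.96


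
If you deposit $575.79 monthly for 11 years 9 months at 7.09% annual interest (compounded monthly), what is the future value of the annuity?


Future value of an ordinary annuity: FV = PMT × ((1 + r)^n − 1) / r
Monthly rate r = 0.0709/12 ≈ 0.00590833, n = 141
FV = $575.79 × ((1 + 0.0709/12)^141 − 1) / (0.0709/12)
FV = $575.79 × 219.139518
FV = $126,178.34

FV = PMT × ((1+r)^n - 1)/r = $126,178.34


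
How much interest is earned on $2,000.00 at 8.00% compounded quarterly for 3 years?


Compound interest earned = final amount − principal.
A = P(1 + r/n)^(nt) = $2,000.00 × (1 + 0.08/4)^(4 × 3) = $2,536.48
Interest = A − P = $2,536.48 − $2,000.00 = $536.48

Interest = A - P = $536.48


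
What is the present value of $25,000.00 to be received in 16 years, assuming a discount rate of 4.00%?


Present value formula: PV = FV / (1 + r)^t
PV = $25,000.00 / (1 + 0.04)^16
PV = $25,000.00 / 1.8729812
PV = $13,347.70

PV = FV / (1 + r)^t = $13,347.70


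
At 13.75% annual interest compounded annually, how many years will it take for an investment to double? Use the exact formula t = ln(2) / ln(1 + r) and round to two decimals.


Doubling condition: (1 + r)^t = 2
Take ln of both sides: t × ln(1 + r) = ln(2)
t = ln(2) / ln(1 + r)
t = 0.693147 / 0.128833
t = 5.38

t = ln(2) / ln(1 + r) = 5.38 years


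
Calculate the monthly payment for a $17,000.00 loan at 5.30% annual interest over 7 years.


Loan payment formula: PMT = PV × r / (1 − (1 + r)^(−n))
Monthly rate r = 0.053/12 ≈ 0.00441667, n = 84 months
Denominator: 1 − (1 + 0.053/12)^(−84) = 0.309392
PMT = $17,000.00 × (0.053/12) / 0.309392
PMT = $242.68 per month

PMT = PV × r / (1-(1+r)^(-n)) = $242.68/month
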